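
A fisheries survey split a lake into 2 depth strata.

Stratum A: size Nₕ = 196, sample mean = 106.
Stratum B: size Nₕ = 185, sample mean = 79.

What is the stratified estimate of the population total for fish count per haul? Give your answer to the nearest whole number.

35391

Population total = Σ Nₕ·x̄ₕ (each stratum's size times its mean).
196·106 + 185·79 = 20776 + 14615 = 35391.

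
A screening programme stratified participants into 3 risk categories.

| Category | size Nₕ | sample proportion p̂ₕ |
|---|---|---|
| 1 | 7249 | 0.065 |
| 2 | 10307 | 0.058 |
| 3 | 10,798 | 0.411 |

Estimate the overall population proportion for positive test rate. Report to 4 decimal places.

0.1942

Wₕ = Nₕ/N with N = 28354: 0.2557, 0.3635, 0.3808.
p̂_st = 0.2557·0.065 + 0.3635·0.058 + 0.3808·0.411 ≈ 0.194222... → 0.1942.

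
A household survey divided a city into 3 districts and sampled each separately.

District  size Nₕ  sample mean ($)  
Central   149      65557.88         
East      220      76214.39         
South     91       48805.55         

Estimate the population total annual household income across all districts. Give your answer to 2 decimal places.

30976594.97

Estimate total by summing Nₕ·x̄ₕ over strata.
149·65557.88 + 220·76214.39 + 91·48805.55 = 9768124.12 + 16767165.8 + 4441305.05 = 30976594.97.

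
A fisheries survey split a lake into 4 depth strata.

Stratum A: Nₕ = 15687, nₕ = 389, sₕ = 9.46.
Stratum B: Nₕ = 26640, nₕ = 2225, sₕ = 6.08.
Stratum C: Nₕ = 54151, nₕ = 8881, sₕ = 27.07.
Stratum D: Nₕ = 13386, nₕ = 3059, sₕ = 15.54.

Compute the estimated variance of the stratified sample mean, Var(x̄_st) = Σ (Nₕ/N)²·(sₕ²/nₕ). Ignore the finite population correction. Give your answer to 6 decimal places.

N = 109864; Wₕ = Nₕ/N.
stratum A: (15687/109864)²·9.46²/389 = 0.004690311
stratum B: (26640/109864)²·6.08²/2225 = 0.000976865
stratum C: (54151/109864)²·27.07²/8881 = 0.020045495
stratum D: (13386/109864)²·15.54²/3059 = 0.001171962
Sum = 0.026884633 → 0.026885.

0.026885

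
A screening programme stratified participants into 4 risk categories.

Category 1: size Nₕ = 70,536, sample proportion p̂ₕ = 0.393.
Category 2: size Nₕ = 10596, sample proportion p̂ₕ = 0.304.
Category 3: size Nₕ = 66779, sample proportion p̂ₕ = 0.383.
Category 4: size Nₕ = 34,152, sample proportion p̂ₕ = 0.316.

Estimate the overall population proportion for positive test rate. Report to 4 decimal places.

0.3697

Wₕ = Nₕ/N with N = 182063: 0.3874, 0.0582, 0.3668, 0.1876.
p̂_st = 0.3874·0.393 + 0.0582·0.304 + 0.3668·0.383 + 0.1876·0.316 ≈ 0.369708... → 0.3697.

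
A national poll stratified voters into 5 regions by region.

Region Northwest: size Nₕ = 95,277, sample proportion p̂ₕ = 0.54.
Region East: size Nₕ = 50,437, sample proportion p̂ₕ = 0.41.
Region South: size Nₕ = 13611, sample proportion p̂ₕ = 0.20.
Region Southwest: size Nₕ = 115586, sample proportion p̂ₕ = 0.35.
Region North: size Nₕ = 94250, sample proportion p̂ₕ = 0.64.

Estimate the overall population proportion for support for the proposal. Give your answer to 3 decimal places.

N = 95277 + 50437 + 13611 + 115586 + 94250 = 369161.
Overall proportion = Σ (Nₕ/N)·p̂ₕ.
Σ Nₕp̂ₕ = 51449.58 + 20679.17 + 2722.2 + 40455.1 + 60320 = 175626.05.
175626.05 / 369161 = 0.47574... → 0.476.

0.476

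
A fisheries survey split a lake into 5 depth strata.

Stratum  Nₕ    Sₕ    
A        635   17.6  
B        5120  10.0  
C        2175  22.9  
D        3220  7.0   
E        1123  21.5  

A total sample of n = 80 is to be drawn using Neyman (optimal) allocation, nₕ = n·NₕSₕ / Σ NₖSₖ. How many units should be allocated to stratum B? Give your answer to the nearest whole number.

26

Σ NₕSₕ = 635·17.6 + 5120·10.0 + 2175·22.9 + 3220·7.0 + 1123·21.5 = 158868.
Share for B: 51200/158868 = 0.32228.
n_B = 80 × 0.32228 = 25.782... → 26.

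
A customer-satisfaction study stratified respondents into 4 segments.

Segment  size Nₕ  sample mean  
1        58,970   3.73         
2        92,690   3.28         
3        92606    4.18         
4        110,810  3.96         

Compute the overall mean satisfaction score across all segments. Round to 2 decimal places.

N = 58970 + 92690 + 92606 + 110810 = 355076.
The stratified mean weights each stratum mean by its population share Nₕ/N.
Σ Nₕx̄ₕ = 58970·3.73 + 92690·3.28 + 92606·4.18 + 110810·3.96 = 219958.1 + 304023.2 + 387093.08 + 438807.6 = 1349881.98.
Divide by N: 1349881.98 / 355076 = 3.8017... → 3.80.

3.80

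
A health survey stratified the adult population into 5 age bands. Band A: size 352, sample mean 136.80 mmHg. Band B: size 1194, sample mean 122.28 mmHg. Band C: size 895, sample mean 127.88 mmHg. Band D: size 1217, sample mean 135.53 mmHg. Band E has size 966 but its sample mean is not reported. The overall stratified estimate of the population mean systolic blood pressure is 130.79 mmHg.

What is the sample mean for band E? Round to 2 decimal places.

N = 352 + 1194 + 895 + 1217 + 966 = 4624.
Overall total = μ·N = 130.79·4624 = 604772.96.
Subtract the known strata: 352·136.80 + 1194·122.28 + 895·127.88 + 1217·135.53 = 473548.53.
Remaining total for band E: 604772.96 − 473548.53 = 131224.43.
Divide by its size: 131224.43 / 966 = 135.8431... → 135.84.

135.84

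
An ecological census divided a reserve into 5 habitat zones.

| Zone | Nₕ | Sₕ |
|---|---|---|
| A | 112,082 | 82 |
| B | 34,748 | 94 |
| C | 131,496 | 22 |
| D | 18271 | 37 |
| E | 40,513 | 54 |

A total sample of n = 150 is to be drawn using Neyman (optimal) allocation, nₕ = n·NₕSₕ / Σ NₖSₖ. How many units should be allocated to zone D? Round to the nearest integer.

A: NₕSₕ = 112082·82 = 9190724
B: NₕSₕ = 34748·94 = 3266312
C: NₕSₕ = 131496·22 = 2892912
D: NₕSₕ = 18271·37 = 676027
E: NₕSₕ = 40513·54 = 2187702
Σ NₕSₕ = 18213677.
n_D = 150·676027/18213677 = 5.567... → 6.

6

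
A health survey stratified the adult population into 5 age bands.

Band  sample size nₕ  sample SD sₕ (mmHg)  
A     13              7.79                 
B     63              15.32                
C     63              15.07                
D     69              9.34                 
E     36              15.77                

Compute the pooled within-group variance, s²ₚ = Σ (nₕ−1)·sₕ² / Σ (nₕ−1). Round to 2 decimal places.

Degrees of freedom: 12 + 62 + 62 + 68 + 35 = 239.
Σ(nₕ−1)sₕ² = 12·60.6841 + 62·234.7024 + 62·227.1049 + 68·87.2356 + 35·248.6929 = 43996.5341.
s²ₚ = 43996.5341 / 239 = 184.0859... → 184.09.

184.09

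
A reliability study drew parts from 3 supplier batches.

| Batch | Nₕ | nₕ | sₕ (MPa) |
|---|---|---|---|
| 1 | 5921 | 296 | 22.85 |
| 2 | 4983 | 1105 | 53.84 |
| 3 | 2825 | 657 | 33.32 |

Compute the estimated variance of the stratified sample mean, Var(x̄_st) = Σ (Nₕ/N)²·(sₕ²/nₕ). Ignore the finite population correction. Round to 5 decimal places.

N = 13729. Term for each stratum: Wₕ²sₕ²/nₕ.
Var(x̄_st) = 0.32809001 + 0.34558254 + 0.07154902 = 0.74522157 → 0.74522.

0.74522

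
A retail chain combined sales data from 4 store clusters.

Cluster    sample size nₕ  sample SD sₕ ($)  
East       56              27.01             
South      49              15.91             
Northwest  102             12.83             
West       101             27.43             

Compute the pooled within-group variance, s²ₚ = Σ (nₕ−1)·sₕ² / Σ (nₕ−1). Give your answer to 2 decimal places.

474.15

Degrees of freedom: 55 + 48 + 101 + 100 = 304.
Σ(nₕ−1)sₕ² = 55·729.5401 + 48·253.1281 + 101·164.6089 + 100·752.4049 = 144140.8432.
s²ₚ = 144140.8432 / 304 = 474.1475... → 474.15.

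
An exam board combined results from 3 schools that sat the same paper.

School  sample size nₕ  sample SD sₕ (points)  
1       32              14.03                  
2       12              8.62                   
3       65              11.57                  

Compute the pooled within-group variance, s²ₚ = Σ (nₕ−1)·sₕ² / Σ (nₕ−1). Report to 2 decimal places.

146.10

Degrees of freedom: 31 + 11 + 64 = 106.
Σ(nₕ−1)sₕ² = 31·196.8409 + 11·74.3044 + 64·133.8649 = 15486.7699.
s²ₚ = 15486.7699 / 106 = 146.1016... → 146.10.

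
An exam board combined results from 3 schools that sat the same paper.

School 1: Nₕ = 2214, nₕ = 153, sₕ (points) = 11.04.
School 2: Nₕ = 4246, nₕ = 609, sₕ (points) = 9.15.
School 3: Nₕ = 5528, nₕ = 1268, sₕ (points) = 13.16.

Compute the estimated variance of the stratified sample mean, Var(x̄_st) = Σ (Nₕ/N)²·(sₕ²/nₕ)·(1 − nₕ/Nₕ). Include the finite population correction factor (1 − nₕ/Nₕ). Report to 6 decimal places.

0.062447

N = 11988; Wₕ = Nₕ/N.
school 1: (2214/11988)²·11.04²/153·(1 − 153/2214) = 0.025293496
school 2: (4246/11988)²·9.15²/609·(1 − 609/4246) = 0.014772524
school 3: (5528/11988)²·13.16²/1268·(1 − 1268/5528) = 0.022380856
Sum = 0.062446876 → 0.062447.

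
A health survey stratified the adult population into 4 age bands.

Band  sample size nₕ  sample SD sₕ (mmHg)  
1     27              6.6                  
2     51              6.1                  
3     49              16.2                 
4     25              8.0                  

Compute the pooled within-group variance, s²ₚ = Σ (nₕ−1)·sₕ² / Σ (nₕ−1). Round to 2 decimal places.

115.72

Degrees of freedom: 26 + 50 + 48 + 24 = 148.
Σ(nₕ−1)sₕ² = 26·43.56 + 50·37.21 + 48·262.44 + 24·64 = 17126.18.
s²ₚ = 17126.18 / 148 = 115.7174... → 115.72.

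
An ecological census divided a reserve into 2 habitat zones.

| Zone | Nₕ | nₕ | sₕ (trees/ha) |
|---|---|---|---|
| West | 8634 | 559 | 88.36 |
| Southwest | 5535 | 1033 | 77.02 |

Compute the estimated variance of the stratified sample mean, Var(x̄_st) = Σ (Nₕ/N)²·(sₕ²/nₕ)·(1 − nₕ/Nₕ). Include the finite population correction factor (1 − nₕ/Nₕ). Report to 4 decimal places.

5.5632

N = 14169; Wₕ = Nₕ/N.
zone West: (8634/14169)²·88.36²/559·(1 − 559/8634) = 4.8503802
zone Southwest: (5535/14169)²·77.02²/1033·(1 − 1033/5535) = 0.7127733
Sum = 5.5631535 → 5.5632.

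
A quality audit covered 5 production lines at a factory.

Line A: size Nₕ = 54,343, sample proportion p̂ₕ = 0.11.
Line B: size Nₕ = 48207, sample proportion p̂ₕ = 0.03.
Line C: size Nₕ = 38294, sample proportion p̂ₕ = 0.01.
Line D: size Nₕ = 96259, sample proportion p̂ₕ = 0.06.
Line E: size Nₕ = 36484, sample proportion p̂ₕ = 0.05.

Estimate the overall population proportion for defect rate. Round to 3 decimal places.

0.056

Wₕ = Nₕ/N with N = 273587: 0.1986, 0.1762, 0.1400, 0.3518, 0.1334.
p̂_st = 0.1986·0.11 + 0.1762·0.03 + 0.1400·0.01 + 0.3518·0.06 + 0.1334·0.05 ≈ 0.05631... → 0.056.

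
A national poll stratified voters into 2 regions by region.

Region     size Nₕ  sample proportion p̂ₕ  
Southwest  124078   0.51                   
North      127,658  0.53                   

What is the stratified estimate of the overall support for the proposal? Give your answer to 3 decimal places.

0.520

Wₕ = Nₕ/N with N = 251736: 0.4929, 0.5071.
p̂_st = 0.4929·0.51 + 0.5071·0.53 ≈ 0.52014... → 0.520.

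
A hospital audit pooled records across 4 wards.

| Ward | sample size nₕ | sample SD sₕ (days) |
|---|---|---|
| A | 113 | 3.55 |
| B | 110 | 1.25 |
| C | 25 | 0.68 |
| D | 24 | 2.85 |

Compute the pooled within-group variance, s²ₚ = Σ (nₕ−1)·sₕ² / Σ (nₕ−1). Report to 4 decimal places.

Degrees of freedom: 112 + 109 + 24 + 23 = 268.
Σ(nₕ−1)sₕ² = 112·12.6025 + 109·1.5625 + 24·0.4624 + 23·8.1225 = 1779.7076.
s²ₚ = 1779.7076 / 268 = 6.6407 → 6.6407.

6.6407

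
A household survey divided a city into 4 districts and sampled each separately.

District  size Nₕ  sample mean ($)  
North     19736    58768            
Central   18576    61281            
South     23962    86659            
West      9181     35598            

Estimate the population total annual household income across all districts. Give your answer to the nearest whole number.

4701549300

Estimate total by summing Nₕ·x̄ₕ over strata.
19736·58768 + 18576·61281 + 23962·86659 + 9181·35598 = 1159845248 + 1138355856 + 2076522958 + 326825238 = 4701549300.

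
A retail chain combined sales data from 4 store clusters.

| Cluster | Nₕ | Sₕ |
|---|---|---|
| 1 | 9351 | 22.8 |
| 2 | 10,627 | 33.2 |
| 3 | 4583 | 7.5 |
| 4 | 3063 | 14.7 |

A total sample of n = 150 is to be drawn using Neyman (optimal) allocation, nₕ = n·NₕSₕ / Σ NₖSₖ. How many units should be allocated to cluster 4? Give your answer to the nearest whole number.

10

1: NₕSₕ = 9351·22.8 = 213202.8
2: NₕSₕ = 10627·33.2 = 352816.4
3: NₕSₕ = 4583·7.5 = 34372.5
4: NₕSₕ = 3063·14.7 = 45026.1
Σ NₕSₕ = 645417.8.
n_4 = 150·45026.1/645417.8 = 10.464... → 10.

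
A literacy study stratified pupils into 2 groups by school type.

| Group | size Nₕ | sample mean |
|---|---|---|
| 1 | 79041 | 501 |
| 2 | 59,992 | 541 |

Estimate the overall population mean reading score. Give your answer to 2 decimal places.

x̄_st = (Σ Nₕx̄ₕ) / (Σ Nₕ) = (79041·501 + 59992·541) / 139033
= 72055213 / 139033 = 518.2598... → 518.26.

518.26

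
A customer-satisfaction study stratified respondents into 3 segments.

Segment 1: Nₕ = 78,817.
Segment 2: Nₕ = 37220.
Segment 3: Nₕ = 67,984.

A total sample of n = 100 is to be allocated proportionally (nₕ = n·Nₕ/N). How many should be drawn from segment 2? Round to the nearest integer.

20

Share of segment 2 = 37220/184021 = 0.20226.
Allocate 100 × 0.20226 = 20.226... → 20.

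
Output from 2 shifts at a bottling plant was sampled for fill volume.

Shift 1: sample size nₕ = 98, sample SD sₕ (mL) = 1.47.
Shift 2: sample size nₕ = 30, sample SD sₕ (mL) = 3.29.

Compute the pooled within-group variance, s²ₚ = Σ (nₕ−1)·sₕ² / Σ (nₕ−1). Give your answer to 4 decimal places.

4.1548

1: (98−1)·1.47² = 97·2.1609 = 209.6073
2: (30−1)·3.29² = 29·10.8241 = 313.8989
Numerator = 523.5062; denominator = Σ(nₕ−1) = 126.
s²ₚ = 523.5062/126 = 4.154811... → 4.1548.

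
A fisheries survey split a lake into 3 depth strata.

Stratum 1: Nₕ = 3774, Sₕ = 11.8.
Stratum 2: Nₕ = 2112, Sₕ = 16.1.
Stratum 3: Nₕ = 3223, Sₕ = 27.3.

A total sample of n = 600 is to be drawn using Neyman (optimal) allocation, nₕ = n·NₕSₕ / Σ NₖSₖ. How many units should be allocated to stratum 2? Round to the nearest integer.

1: NₕSₕ = 3774·11.8 = 44533.2
2: NₕSₕ = 2112·16.1 = 34003.2
3: NₕSₕ = 3223·27.3 = 87987.9
Σ NₕSₕ = 166524.3.
n_2 = 600·34003.2/166524.3 = 122.516... → 123.

123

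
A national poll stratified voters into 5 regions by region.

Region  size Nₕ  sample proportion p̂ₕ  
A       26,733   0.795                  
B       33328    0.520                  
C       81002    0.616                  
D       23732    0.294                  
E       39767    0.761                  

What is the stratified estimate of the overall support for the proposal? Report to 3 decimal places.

0.615

Wₕ = Nₕ/N with N = 204562: 0.1307, 0.1629, 0.3960, 0.1160, 0.1944.
p̂_st = 0.1307·0.795 + 0.1629·0.520 + 0.3960·0.616 + 0.1160·0.294 + 0.1944·0.761 ≈ 0.61458... → 0.615.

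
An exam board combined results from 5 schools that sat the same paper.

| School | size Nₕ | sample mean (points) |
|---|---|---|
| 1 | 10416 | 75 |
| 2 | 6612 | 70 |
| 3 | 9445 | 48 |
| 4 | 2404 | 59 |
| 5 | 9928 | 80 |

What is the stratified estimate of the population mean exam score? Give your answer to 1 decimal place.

N = 10416 + 6612 + 9445 + 2404 + 9928 = 38805.
Weight each subgroup mean by Nₕ/N and sum.
Σ Nₕx̄ₕ = 10416·75 + 6612·70 + 9445·48 + 2404·59 + 9928·80 = 781200 + 462840 + 453360 + 141836 + 794240 = 2633476.
Divide by N: 2633476 / 38805 = 67.864... → 67.9.

67.9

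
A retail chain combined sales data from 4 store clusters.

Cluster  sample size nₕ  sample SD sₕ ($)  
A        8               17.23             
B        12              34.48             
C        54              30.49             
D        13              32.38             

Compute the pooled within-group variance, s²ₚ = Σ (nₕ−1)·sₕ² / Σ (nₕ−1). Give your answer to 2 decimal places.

927.81

A: (8−1)·17.23² = 7·296.8729 = 2078.1103
B: (12−1)·34.48² = 11·1188.8704 = 13077.5744
C: (54−1)·30.49² = 53·929.6401 = 49270.9253
D: (13−1)·32.38² = 12·1048.4644 = 12581.5728
Numerator = 77008.1828; denominator = Σ(nₕ−1) = 83.
s²ₚ = 77008.1828/83 = 927.8094... → 927.81.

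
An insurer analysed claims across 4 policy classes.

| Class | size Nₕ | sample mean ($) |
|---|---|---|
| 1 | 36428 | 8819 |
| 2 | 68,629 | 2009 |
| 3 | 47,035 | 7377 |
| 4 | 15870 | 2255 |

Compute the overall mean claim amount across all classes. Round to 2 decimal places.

5012.43

x̄_st = (Σ Nₕx̄ₕ) / (Σ Nₕ) = (36428·8819 + 68629·2009 + 47035·7377 + 15870·2255) / 167962
= 841898238 / 167962 = 5012.4328... → 5012.43.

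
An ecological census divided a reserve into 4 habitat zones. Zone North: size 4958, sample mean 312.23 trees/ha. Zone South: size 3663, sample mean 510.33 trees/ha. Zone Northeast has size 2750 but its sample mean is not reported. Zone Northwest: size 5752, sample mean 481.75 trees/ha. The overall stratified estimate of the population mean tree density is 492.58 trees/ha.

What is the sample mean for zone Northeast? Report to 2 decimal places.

N = 4958 + 3663 + 2750 + 5752 = 17123.
Overall total = μ·N = 492.58·17123 = 8434447.34.
Subtract the known strata: 4958·312.23 + 3663·510.33 + 5752·481.75 = 6188401.13.
Remaining total for zone Northeast: 8434447.34 − 6188401.13 = 2246046.21.
Divide by its size: 2246046.21 / 2750 = 816.7441... → 816.74.

816.74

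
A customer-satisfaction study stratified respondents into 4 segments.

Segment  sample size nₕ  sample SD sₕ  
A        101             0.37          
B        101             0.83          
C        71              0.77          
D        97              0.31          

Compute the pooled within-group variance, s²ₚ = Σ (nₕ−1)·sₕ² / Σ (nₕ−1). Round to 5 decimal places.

A: (101−1)·0.37² = 100·0.1369 = 13.69
B: (101−1)·0.83² = 100·0.6889 = 68.89
C: (71−1)·0.77² = 70·0.5929 = 41.503
D: (97−1)·0.31² = 96·0.0961 = 9.2256
Numerator = 133.3086; denominator = Σ(nₕ−1) = 366.
s²ₚ = 133.3086/366 = 0.3642311... → 0.36423.

0.36423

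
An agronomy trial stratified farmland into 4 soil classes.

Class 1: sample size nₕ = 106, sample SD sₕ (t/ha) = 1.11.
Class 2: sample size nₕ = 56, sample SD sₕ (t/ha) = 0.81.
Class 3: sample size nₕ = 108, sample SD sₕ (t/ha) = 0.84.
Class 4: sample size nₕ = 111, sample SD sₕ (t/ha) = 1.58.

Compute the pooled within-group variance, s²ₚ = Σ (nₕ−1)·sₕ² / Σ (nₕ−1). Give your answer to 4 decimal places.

Degrees of freedom: 105 + 55 + 107 + 110 = 377.
Σ(nₕ−1)sₕ² = 105·1.2321 + 55·0.6561 + 107·0.7056 + 110·2.4964 = 515.5592.
s²ₚ = 515.5592 / 377 = 1.367531... → 1.3675.

1.3675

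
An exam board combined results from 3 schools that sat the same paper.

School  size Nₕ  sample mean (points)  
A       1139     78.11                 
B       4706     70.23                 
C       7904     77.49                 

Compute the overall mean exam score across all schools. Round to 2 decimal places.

N = 13749; weights Wₕ = Nₕ/N = (0.0828, 0.3423, 0.5749).
x̄_st = Σ Wₕ·x̄ₕ = 0.0828·78.11 + 0.3423·70.23 + 0.5749·77.49 ≈ 75.0564...
→ 75.06.

75.06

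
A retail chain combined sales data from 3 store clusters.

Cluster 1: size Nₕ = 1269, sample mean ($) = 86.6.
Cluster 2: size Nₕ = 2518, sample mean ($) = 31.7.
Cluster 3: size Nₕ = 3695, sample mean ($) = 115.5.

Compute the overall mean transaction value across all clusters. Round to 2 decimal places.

82.40

x̄_st = (Σ Nₕx̄ₕ) / (Σ Nₕ) = (1269·86.6 + 2518·31.7 + 3695·115.5) / 7482
= 616488.5 / 7482 = 82.3962... → 82.40.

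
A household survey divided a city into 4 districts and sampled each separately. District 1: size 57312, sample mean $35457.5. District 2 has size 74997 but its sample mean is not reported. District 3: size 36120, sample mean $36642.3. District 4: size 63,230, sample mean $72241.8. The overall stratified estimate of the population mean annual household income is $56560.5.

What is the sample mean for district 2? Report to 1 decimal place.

69059.3

Σ Nₕx̄ₕ = N·μ, so 74997·x̄_2 = 231659·56560.5 − (57312·35457.5 + 36120·36642.3 + 63230·72241.8).
= 13102748869.5 − 7923509130 = 5179239739.5.
x̄_2 = 5179239739.5 / 74997 = 69059.292... → 69059.3.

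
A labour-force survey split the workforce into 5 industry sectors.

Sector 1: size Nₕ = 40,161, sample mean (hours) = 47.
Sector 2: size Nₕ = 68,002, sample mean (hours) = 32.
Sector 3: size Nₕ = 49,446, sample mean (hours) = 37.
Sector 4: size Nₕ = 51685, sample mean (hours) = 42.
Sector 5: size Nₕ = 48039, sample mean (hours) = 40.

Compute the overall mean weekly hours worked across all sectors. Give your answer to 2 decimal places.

38.80

N = 40161 + 68002 + 49446 + 51685 + 48039 = 257333.
The stratified mean weights each stratum mean by its population share Nₕ/N.
Σ Nₕx̄ₕ = 40161·47 + 68002·32 + 49446·37 + 51685·42 + 48039·40 = 1887567 + 2176064 + 1829502 + 2170770 + 1921560 = 9985463.
Divide by N: 9985463 / 257333 = 38.8037... → 38.80.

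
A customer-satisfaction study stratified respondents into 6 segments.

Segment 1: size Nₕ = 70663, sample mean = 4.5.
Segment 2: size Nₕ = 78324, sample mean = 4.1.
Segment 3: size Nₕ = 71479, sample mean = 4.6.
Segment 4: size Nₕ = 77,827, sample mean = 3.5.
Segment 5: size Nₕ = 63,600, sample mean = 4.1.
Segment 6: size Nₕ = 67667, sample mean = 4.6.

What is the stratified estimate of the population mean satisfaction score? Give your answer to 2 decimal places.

4.22

N = 70663 + 78324 + 71479 + 77827 + 63600 + 67667 = 429560.
Weight each subgroup mean by Nₕ/N and sum.
Σ Nₕx̄ₕ = 70663·4.5 + 78324·4.1 + 71479·4.6 + 77827·3.5 + 63600·4.1 + 67667·4.6 = 317983.5 + 321128.4 + 328803.4 + 272394.5 + 260760 + 311268.2 = 1812338.
Divide by N: 1812338 / 429560 = 4.2191... → 4.22.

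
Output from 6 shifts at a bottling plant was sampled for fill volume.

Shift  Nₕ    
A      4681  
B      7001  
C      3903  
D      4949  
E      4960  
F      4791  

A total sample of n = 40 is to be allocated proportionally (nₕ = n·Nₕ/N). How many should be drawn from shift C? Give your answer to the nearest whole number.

5

Share of shift C = 3903/30285 = 0.12888.
Allocate 40 × 0.12888 = 5.155... → 5.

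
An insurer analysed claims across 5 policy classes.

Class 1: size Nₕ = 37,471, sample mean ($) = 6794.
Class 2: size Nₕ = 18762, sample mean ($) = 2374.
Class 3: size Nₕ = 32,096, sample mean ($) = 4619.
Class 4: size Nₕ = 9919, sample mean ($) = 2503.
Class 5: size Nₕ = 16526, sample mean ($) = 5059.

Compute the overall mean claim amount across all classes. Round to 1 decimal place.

N = 37471 + 18762 + 32096 + 9919 + 16526 = 114774.
The stratified mean weights each stratum mean by its population share Nₕ/N.
Σ Nₕx̄ₕ = 37471·6794 + 18762·2374 + 32096·4619 + 9919·2503 + 16526·5059 = 254577974 + 44540988 + 148251424 + 24827257 + 83605034 = 555802677.
Divide by N: 555802677 / 114774 = 4842.583... → 4842.6.

4842.6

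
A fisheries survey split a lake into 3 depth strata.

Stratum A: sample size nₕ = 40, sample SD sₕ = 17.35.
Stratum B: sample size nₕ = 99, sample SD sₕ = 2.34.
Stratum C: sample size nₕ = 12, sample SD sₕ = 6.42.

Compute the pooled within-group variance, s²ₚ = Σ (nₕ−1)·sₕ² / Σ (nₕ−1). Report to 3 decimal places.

86.013

A: (40−1)·17.35² = 39·301.0225 = 11739.8775
B: (99−1)·2.34² = 98·5.4756 = 536.6088
C: (12−1)·6.42² = 11·41.2164 = 453.3804
Numerator = 12729.8667; denominator = Σ(nₕ−1) = 148.
s²ₚ = 12729.8667/148 = 86.01261... → 86.013.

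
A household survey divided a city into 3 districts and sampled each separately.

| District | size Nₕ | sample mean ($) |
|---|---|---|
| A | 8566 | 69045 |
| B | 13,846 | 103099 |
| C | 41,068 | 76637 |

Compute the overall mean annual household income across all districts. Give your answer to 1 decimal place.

81384.3

x̄_st = (Σ Nₕx̄ₕ) / (Σ Nₕ) = (8566·69045 + 13846·103099 + 41068·76637) / 63480
= 5166276540 / 63480 = 81384.319... → 81384.3.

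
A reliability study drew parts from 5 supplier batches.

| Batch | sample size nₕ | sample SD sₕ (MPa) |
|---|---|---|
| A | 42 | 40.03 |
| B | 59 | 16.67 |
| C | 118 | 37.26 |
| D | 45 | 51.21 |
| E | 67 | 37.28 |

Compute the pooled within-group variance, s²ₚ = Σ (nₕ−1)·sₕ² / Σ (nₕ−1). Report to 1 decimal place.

Degrees of freedom: 41 + 58 + 117 + 44 + 66 = 326.
Σ(nₕ−1)sₕ² = 41·1602.4009 + 58·277.8889 + 117·1388.3076 + 44·2622.4641 + 66·1389.7984 = 451363.0971.
s²ₚ = 451363.0971 / 326 = 1384.549... → 1384.5.

1384.5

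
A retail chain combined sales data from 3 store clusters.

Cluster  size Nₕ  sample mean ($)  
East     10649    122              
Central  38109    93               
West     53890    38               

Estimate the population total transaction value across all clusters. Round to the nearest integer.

6891135

East: 10649·122 = 1299178
Central: 38109·93 = 3544137
West: 53890·38 = 2047820
τ̂ = Σ Nₕx̄ₕ = 6891135.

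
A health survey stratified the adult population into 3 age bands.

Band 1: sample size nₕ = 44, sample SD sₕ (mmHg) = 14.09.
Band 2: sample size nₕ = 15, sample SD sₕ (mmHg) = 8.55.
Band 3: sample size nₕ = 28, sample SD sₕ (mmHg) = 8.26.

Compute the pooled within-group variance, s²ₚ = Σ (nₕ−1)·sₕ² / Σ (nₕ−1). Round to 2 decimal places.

Degrees of freedom: 43 + 14 + 27 = 84.
Σ(nₕ−1)sₕ² = 43·198.5281 + 14·73.1025 + 27·68.2276 = 11402.2885.
s²ₚ = 11402.2885 / 84 = 135.7415... → 135.74.

135.74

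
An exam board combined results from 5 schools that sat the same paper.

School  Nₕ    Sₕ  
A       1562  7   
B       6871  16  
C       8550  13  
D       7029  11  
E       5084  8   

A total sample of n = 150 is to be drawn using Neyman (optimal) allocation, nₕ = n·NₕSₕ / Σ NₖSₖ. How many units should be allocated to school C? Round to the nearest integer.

48

Σ NₕSₕ = 1562·7 + 6871·16 + 8550·13 + 7029·11 + 5084·8 = 350011.
Share for C: 111150/350011 = 0.31756.
n_C = 150 × 0.31756 = 47.634... → 48.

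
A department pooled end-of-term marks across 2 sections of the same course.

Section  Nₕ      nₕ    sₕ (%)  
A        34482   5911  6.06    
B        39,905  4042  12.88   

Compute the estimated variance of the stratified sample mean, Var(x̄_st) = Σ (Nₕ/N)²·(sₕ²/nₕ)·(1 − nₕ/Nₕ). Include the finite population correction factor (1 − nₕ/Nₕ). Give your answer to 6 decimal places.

0.011721

N = 74387; Wₕ = Nₕ/N.
section A: (34482/74387)²·6.06²/5911·(1 − 5911/34482) = 0.001106135
section B: (39905/74387)²·12.88²/4042·(1 − 4042/39905) = 0.010614884
Sum = 0.011721019 → 0.011721.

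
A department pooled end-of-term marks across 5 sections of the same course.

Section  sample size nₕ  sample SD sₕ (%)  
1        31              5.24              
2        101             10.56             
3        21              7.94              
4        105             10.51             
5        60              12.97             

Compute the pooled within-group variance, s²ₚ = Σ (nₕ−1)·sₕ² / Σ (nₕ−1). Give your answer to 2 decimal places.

1: (31−1)·5.24² = 30·27.4576 = 823.728
2: (101−1)·10.56² = 100·111.5136 = 11151.36
3: (21−1)·7.94² = 20·63.0436 = 1260.872
4: (105−1)·10.51² = 104·110.4601 = 11487.8504
5: (60−1)·12.97² = 59·168.2209 = 9925.0331
Numerator = 34648.8435; denominator = Σ(nₕ−1) = 313.
s²ₚ = 34648.8435/313 = 110.6992... → 110.70.

110.70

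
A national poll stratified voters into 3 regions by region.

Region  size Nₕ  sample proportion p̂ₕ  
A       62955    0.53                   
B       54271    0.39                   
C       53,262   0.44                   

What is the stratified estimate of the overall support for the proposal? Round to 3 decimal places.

N = 62955 + 54271 + 53262 = 170488.
Overall proportion = Σ (Nₕ/N)·p̂ₕ.
Σ Nₕp̂ₕ = 33366.15 + 21165.69 + 23435.28 = 77967.12.
77967.12 / 170488 = 0.45732... → 0.457.

0.457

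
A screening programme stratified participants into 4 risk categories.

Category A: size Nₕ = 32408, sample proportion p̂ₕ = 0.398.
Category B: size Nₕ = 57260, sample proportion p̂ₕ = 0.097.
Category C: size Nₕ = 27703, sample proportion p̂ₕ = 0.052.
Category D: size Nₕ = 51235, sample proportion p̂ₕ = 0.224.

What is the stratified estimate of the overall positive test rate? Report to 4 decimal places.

N = 32408 + 57260 + 27703 + 51235 = 168606.
Overall proportion = Σ (Nₕ/N)·p̂ₕ.
Σ Nₕp̂ₕ = 12898.384 + 5554.22 + 1440.556 + 11476.64 = 31369.8.
31369.8 / 168606 = 0.186054... → 0.1861.

0.1861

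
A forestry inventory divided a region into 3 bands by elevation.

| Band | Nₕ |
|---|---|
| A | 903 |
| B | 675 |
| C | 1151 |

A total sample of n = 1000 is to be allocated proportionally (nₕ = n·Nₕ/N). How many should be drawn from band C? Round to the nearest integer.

422

N = 903 + 675 + 1151 = 2729.
n_C = 1000·1151/2729 = 421.766... → 422.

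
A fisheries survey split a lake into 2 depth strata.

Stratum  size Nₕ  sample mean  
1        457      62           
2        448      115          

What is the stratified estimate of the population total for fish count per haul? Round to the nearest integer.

Population total = Σ Nₕ·x̄ₕ (each stratum's size times its mean).
457·62 + 448·115 = 28334 + 51520 = 79854.

79854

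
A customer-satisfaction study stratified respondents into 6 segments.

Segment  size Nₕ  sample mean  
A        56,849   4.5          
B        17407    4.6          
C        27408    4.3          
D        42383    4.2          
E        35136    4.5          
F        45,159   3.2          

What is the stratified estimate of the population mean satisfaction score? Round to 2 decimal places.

N = 56849 + 17407 + 27408 + 42383 + 35136 + 45159 = 224342.
Overall mean = Σ (Nₕ/N)·x̄ₕ — weight by population share, not a simple average.
Σ Nₕx̄ₕ = 56849·4.5 + 17407·4.6 + 27408·4.3 + 42383·4.2 + 35136·4.5 + 45159·3.2 = 255820.5 + 80072.2 + 117854.4 + 178008.6 + 158112 + 144508.8 = 934376.5.
Divide by N: 934376.5 / 224342 = 4.1650... → 4.16.

4.16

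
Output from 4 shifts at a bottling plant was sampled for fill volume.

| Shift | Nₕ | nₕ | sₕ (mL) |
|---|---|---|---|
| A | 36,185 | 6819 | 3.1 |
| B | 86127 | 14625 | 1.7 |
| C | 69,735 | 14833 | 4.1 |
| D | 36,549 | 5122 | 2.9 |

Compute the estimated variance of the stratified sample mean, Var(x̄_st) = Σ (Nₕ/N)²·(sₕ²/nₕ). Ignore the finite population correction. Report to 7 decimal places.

N = 228596; Wₕ = Nₕ/N.
shift A: (36185/228596)²·3.1²/6819 = 0.0000353120
shift B: (86127/228596)²·1.7²/14625 = 0.0000280507
shift C: (69735/228596)²·4.1²/14833 = 0.0001054637
shift D: (36549/228596)²·2.9²/5122 = 0.0000419730
Sum = 0.0002107994 → 0.0002108.

0.0002108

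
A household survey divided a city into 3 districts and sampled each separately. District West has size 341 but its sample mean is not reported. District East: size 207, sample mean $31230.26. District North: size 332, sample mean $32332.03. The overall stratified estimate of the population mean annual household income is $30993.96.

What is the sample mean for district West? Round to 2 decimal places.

29547.76

Σ Nₕx̄ₕ = N·μ, so 341·x̄_West = 880·30993.96 − (207·31230.26 + 332·32332.03).
= 27274684.8 − 17198897.78 = 10075787.02.
x̄_West = 10075787.02 / 341 = 29547.7625... → 29547.76.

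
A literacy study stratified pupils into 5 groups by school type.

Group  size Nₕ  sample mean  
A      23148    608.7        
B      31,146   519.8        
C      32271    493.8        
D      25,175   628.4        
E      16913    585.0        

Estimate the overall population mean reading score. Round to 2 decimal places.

559.10

x̄_st = (Σ Nₕx̄ₕ) / (Σ Nₕ) = (23148·608.7 + 31146·519.8 + 32271·493.8 + 25175·628.4 + 16913·585.0) / 128653
= 71929373.2 / 128653 = 559.0960... → 559.10.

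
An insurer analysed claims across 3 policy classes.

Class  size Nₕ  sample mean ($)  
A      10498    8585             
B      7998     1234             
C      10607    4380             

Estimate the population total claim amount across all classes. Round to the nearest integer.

146453522

Estimate total by summing Nₕ·x̄ₕ over strata.
10498·8585 + 7998·1234 + 10607·4380 = 90125330 + 9869532 + 46458660 = 146453522.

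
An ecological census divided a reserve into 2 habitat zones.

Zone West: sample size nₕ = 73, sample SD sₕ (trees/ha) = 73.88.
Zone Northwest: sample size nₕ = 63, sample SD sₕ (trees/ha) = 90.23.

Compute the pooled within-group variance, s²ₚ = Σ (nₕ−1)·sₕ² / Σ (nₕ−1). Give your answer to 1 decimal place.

Degrees of freedom: 72 + 62 = 134.
Σ(nₕ−1)sₕ² = 72·5458.2544 + 62·8141.4529 = 897764.3966.
s²ₚ = 897764.3966 / 134 = 6699.734... → 6699.7.

6699.7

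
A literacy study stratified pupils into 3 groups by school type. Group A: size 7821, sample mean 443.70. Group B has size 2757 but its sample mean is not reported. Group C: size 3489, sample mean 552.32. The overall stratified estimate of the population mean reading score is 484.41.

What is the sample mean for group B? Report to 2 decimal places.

N = 7821 + 2757 + 3489 = 14067.
Overall total = μ·N = 484.41·14067 = 6814195.47.
Subtract the known strata: 7821·443.70 + 3489·552.32 = 5397222.18.
Remaining total for group B: 6814195.47 − 5397222.18 = 1416973.29.
Divide by its size: 1416973.29 / 2757 = 513.9548... → 513.95.

513.95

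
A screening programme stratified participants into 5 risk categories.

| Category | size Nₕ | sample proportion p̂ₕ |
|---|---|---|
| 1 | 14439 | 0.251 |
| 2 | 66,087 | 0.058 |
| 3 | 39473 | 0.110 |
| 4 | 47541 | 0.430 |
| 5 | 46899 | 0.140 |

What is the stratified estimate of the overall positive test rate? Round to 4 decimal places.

Wₕ = Nₕ/N with N = 214439: 0.0673, 0.3082, 0.1841, 0.2217, 0.2187.
p̂_st = 0.0673·0.251 + 0.3082·0.058 + 0.1841·0.110 + 0.2217·0.430 + 0.2187·0.140 ≈ 0.180973... → 0.1810.

0.1810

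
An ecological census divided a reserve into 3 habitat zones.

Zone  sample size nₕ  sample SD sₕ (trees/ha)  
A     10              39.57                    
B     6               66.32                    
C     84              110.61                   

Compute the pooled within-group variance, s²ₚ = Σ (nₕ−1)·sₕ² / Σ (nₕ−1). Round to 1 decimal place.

10840.8

Degrees of freedom: 9 + 5 + 83 = 97.
Σ(nₕ−1)sₕ² = 9·1565.7849 + 5·4398.3424 + 83·12234.5721 = 1051553.2604.
s²ₚ = 1051553.2604 / 97 = 10840.755... → 10840.8.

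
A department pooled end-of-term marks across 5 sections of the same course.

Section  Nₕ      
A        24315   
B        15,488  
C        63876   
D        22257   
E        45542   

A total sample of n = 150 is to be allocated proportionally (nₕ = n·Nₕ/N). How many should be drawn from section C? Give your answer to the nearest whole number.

Share of section C = 63876/171478 = 0.37250.
Allocate 150 × 0.37250 = 55.875... → 56.

56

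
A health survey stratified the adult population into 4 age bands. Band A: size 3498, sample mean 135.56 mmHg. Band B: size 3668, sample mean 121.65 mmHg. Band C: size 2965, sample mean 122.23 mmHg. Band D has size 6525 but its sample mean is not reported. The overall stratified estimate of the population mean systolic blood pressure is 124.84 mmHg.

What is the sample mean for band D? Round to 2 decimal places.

N = 3498 + 3668 + 2965 + 6525 = 16656.
Overall total = μ·N = 124.84·16656 = 2079335.04.
Subtract the known strata: 3498·135.56 + 3668·121.65 + 2965·122.23 = 1282813.03.
Remaining total for band D: 2079335.04 − 1282813.03 = 796522.01.
Divide by its size: 796522.01 / 6525 = 122.0723... → 122.07.

122.07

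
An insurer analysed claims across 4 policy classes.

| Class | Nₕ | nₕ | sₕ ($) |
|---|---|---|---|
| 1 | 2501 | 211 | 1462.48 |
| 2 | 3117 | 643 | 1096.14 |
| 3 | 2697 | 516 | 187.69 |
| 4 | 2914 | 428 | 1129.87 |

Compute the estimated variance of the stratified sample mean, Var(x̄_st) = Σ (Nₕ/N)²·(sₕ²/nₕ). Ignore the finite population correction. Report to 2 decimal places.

851.64

N = 11229; Wₕ = Nₕ/N.
class 1: (2501/11229)²·1462.48²/211 = 502.85484
class 2: (3117/11229)²·1096.14²/643 = 143.98343
class 3: (2697/11229)²·187.69²/516 = 3.93833
class 4: (2914/11229)²·1129.87²/428 = 200.86770
Sum = 851.64431 → 851.64.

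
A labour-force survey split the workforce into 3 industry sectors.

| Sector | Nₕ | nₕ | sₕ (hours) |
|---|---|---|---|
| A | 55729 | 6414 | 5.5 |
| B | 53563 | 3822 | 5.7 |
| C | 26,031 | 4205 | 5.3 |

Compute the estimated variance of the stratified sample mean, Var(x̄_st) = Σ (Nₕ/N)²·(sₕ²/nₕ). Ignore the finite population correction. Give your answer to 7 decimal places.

N = 135323. Term for each stratum: Wₕ²sₕ²/nₕ.
Var(x̄_st) = 0.0007998632 + 0.0013318201 + 0.0002471862 = 0.0023788695 → 0.0023789.

0.0023789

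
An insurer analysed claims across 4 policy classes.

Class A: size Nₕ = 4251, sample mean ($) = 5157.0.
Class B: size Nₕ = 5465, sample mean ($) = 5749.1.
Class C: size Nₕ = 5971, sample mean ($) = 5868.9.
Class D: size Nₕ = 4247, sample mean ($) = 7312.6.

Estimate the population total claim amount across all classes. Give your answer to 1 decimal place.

A: 4251·5157.0 = 21922407
B: 5465·5749.1 = 31418831.5
C: 5971·5868.9 = 35043201.9
D: 4247·7312.6 = 31056612.2
τ̂ = Σ Nₕx̄ₕ = 119441052.6.

119441052.6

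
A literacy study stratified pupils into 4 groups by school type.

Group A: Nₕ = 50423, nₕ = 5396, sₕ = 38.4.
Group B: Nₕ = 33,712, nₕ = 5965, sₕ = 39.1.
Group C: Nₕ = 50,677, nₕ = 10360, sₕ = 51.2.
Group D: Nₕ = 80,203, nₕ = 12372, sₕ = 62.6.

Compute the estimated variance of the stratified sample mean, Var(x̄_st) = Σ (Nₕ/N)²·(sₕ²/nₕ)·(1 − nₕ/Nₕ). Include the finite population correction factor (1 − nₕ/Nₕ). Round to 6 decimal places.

0.067061

N = 215015. Term for each stratum: Wₕ²sₕ²/nₕ·(1−nₕ/Nₕ).
Var(x̄_st) = 0.013420067 + 0.005185685 + 0.011182573 + 0.037272633 = 0.067060958 → 0.067061.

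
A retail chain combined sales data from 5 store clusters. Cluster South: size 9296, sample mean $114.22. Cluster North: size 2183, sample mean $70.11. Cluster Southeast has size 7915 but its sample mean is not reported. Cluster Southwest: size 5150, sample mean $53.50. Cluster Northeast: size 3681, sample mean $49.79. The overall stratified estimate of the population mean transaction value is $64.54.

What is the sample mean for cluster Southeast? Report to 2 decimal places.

18.70

Σ Nₕx̄ₕ = N·μ, so 7915·x̄_Southeast = 28225·64.54 − (9296·114.22 + 2183·70.11 + 5150·53.50 + 3681·49.79).
= 1821641.5 − 1673641.24 = 148000.26.
x̄_Southeast = 148000.26 / 7915 = 18.6987... → 18.70.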